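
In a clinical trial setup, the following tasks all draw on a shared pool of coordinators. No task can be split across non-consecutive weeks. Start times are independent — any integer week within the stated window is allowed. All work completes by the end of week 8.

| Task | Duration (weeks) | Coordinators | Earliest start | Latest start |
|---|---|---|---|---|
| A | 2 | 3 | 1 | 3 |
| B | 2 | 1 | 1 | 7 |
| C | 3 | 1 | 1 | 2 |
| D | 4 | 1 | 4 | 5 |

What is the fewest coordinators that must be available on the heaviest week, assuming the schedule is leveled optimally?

Early-start (A@1, B@1, C@1, D@4) gives peak 5: w1:5  w2:5  w3:1  w4:1  w5:1  w6:1  w7:1  w8:0.
Shift B→3.
Schedule A@1, B@3, C@1, D@4: w1:4  w2:4  w3:2  w4:2  w5:1  w6:1  w7:1  w8:0 — peak 4.

4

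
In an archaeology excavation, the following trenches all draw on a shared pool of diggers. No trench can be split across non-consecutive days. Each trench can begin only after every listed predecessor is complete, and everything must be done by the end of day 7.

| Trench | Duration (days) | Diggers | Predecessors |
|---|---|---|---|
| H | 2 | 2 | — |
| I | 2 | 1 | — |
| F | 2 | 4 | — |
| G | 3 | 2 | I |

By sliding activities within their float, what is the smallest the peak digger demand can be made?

Early-start (H@1, I@1, F@1, G@3) gives peak 7: d1:7  d2:7  d3:2  d4:2  d5:2  d6:0  d7:0.
Shift F→3, G→5.
Schedule H@1, I@1, F@3, G@5: d1:3  d2:3  d3:4  d4:4  d5:2  d6:2  d7:2 — peak 4.

4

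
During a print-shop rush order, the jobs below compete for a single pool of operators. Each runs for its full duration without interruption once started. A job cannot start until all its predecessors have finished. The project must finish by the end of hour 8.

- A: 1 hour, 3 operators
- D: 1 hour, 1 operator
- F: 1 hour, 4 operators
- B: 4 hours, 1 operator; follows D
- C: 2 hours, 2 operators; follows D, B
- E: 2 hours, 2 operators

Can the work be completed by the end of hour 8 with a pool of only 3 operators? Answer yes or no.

no

The minimum achievable peak is 4; 3 < 4, so no feasible schedule stays within the cap.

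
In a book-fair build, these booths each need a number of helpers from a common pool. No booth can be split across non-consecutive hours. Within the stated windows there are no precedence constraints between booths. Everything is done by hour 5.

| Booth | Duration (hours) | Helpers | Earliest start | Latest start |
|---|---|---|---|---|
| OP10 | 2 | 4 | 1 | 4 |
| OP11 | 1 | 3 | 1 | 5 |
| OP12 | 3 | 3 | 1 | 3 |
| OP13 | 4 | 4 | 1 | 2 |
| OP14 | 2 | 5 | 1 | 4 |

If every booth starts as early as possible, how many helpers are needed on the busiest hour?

19

Early-start schedule: OP10@1, OP11@1, OP12@1, OP13@1, OP14@1.
Load per hour: hour 1: 19, hour 2: 16, hour 3: 7, hour 4: 4, hour 5: 0.
Peak is 19.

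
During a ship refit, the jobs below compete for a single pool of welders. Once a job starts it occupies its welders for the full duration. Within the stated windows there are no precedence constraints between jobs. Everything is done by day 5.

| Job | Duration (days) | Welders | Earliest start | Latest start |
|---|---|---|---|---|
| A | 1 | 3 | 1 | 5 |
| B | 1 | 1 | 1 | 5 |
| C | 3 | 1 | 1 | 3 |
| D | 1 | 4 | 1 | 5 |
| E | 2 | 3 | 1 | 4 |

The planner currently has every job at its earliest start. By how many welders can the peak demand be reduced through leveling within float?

8

Early-start peak: d1:12  d2:4  d3:1  d4:0  d5:0 ⇒ 12.
Leveled (A@1, B@1, C@2, D@5, E@2): d1:4  d2:4  d3:4  d4:1  d5:4 ⇒ 4.
Reduction 12 − 4 = 8.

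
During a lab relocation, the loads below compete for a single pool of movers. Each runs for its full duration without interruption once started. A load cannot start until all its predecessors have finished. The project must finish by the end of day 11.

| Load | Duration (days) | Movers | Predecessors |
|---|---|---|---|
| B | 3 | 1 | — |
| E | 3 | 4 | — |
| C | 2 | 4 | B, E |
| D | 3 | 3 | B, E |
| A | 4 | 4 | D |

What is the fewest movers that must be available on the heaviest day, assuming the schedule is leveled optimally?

7

Schedule B@1, E@1, C@4, D@4, A@7: d1:5  d2:5  d3:5  d4:7  d5:7  d6:3  d7:4  d8:4  d9:4  d10:4  d11:0 — peak 7.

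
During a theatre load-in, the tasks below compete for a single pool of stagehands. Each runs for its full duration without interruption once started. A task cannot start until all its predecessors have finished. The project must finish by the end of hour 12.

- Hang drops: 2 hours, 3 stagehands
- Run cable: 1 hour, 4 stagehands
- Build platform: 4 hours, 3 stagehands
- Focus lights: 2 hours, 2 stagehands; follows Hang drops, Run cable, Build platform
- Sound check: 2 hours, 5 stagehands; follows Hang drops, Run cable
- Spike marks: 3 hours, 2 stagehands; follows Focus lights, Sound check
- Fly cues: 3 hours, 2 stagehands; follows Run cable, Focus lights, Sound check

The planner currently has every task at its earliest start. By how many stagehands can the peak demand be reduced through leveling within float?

Early-start peak: h1:10  h2:6  h3:8  h4:8  h5:2  h6:2  h7:4  h8:4  h9:4  h10:0  h11:0  h12:0 ⇒ 10.
Leveled (Hang drops@1, Run cable@5, Build platform@1, Focus lights@6, Sound check@8, Spike marks@10, Fly cues@10): h1:6  h2:6  h3:3  h4:3  h5:4  h6:2  h7:2  h8:5  h9:5  h10:4  h11:4  h12:4 ⇒ 6.
Reduction 10 − 6 = 4.

4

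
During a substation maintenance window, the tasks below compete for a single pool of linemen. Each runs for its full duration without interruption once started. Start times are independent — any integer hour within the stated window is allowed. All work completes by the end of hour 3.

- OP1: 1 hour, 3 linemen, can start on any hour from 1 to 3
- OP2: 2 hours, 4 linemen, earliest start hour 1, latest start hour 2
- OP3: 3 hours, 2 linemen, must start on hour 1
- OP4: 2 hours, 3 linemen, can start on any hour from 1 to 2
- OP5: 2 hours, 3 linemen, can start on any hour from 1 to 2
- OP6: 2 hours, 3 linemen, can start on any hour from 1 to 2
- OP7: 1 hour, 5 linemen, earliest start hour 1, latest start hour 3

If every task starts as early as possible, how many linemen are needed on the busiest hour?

23

Early-start schedule: OP1@1, OP2@1, OP3@1, OP4@1, OP5@1, OP6@1, OP7@1.
Load per hour: hour 1: 23, hour 2: 15, hour 3: 2.
Peak is 23.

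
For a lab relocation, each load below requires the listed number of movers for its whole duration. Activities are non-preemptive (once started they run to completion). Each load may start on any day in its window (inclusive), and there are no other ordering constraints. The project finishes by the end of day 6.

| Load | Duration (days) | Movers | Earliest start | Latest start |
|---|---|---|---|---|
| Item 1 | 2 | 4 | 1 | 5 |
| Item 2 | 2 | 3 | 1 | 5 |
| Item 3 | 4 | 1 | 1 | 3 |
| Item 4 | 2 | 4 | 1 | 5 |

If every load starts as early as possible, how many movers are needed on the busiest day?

12

Early-start schedule: Item 1@1, Item 2@1, Item 3@1, Item 4@1.
Load per day: day 1: 12, day 2: 12, day 3: 1, day 4: 1, day 5: 0, day 6: 0.
Peak is 12.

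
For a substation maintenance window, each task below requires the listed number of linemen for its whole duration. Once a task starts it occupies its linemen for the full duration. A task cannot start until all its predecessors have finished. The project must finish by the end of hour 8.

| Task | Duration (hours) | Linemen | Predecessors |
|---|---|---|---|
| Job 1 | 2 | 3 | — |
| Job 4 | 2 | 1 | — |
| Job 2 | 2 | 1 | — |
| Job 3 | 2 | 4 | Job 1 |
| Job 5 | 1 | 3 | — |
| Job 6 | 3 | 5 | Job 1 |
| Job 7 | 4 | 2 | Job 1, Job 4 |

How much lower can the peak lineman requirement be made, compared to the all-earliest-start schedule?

Early-start peak: h1:8  h2:5  h3:11  h4:11  h5:7  h6:2  h7:0  h8:0 ⇒ 11.
Leveled (Job 1@1, Job 4@1, Job 2@1, Job 3@3, Job 5@3, Job 6@5, Job 7@4): h1:5  h2:5  h3:7  h4:6  h5:7  h6:7  h7:7  h8:0 ⇒ 7.
Reduction 11 − 7 = 4.

4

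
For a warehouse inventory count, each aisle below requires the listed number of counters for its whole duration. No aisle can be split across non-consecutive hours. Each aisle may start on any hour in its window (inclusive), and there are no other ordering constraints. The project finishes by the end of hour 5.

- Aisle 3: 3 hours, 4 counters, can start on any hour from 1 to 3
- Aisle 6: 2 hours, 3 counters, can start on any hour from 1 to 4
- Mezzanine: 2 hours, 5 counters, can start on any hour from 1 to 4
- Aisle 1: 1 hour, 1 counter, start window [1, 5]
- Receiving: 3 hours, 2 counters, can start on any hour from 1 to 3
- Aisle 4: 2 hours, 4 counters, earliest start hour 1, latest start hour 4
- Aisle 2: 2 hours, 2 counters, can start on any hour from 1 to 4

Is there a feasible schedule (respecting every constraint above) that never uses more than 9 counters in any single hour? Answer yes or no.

Total counter-hours = 47; over 5 hours the average is 47/5 > 9, so some hour must exceed 9.

no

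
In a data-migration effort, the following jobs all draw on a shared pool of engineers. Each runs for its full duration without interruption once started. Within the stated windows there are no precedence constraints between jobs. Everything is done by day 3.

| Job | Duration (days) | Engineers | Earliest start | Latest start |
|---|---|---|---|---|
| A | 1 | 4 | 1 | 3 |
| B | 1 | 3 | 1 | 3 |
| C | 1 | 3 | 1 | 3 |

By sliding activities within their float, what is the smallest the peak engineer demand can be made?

4

Early-start (A@1, B@1, C@1) gives peak 10: d1:10  d2:0  d3:0.
Shift B→2, C→3.
Schedule A@1, B@2, C@3: d1:4  d2:3  d3:3 — peak 4.
Total engineer-days = 10 over 3 days ⇒ peak ≥ ⌈10/3⌉ = 4, so 4 is optimal.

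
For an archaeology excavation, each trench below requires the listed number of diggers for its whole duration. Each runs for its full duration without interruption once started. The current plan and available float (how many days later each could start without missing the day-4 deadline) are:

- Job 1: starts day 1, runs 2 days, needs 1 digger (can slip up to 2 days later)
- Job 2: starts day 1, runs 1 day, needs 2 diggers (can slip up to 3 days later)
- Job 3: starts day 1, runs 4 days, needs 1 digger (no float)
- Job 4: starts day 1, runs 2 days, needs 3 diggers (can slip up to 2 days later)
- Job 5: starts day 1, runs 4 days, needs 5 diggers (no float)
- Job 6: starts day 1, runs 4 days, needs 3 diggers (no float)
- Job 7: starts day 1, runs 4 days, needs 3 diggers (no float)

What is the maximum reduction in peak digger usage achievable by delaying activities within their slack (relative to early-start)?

Early-start peak: d1:18  d2:16  d3:12  d4:12 ⇒ 18.
Leveled (Job 1@1, Job 2@1, Job 3@1, Job 4@3, Job 5@1, Job 6@1, Job 7@1): d1:15  d2:13  d3:15  d4:15 ⇒ 15.
Reduction 18 − 15 = 3.

3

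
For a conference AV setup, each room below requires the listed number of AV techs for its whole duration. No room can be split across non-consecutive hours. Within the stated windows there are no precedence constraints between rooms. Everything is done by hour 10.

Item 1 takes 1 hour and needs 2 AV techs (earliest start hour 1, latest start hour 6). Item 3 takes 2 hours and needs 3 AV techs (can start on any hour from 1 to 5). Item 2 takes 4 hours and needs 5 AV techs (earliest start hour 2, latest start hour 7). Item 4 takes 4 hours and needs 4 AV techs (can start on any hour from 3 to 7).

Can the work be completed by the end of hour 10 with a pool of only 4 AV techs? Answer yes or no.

Total AV tech-hours = 44; over 10 hours the average is 44/10 > 4, so some hour must exceed 4.

no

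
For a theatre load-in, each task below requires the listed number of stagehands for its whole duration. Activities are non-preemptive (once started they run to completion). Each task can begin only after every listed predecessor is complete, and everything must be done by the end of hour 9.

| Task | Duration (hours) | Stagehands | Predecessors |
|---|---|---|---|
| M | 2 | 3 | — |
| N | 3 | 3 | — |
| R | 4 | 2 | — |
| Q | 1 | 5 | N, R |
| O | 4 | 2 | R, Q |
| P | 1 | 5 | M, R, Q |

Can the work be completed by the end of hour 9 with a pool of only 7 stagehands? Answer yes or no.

Schedule M@6, N@1, R@1, Q@5, O@6, P@8: h1:5  h2:5  h3:5  h4:2  h5:5  h6:5  h7:5  h8:7  h9:2 — peak 7 ≤ 7.

yes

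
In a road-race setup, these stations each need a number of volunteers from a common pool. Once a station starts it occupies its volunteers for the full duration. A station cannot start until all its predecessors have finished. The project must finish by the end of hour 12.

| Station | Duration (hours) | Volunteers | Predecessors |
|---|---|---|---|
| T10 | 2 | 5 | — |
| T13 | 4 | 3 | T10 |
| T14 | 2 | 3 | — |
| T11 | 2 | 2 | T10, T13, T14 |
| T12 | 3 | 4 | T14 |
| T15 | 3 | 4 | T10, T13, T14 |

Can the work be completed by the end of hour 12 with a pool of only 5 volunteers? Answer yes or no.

no

The minimum achievable peak is 6; 5 < 6, so no feasible schedule stays within the cap.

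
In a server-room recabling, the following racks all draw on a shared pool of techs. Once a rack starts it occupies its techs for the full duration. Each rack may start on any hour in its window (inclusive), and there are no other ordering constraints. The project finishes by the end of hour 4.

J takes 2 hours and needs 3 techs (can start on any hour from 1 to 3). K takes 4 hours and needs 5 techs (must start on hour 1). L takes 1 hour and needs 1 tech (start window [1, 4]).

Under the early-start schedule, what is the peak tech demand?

Early-start schedule: J@1, K@1, L@1.
Load per hour: hour 1: 9, hour 2: 8, hour 3: 5, hour 4: 5.
Peak is 9.

9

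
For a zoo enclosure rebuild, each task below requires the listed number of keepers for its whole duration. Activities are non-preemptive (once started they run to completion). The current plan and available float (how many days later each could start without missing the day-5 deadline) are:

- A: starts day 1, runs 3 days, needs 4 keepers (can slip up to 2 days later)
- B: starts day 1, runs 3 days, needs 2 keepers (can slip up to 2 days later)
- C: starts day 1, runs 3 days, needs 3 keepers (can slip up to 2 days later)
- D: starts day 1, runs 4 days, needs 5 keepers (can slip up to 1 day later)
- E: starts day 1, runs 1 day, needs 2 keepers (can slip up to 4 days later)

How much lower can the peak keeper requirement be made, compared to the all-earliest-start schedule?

2

Early-start peak: d1:16  d2:14  d3:14  d4:5  d5:0 ⇒ 16.
Leveled (A@1, B@1, C@1, D@1, E@4): d1:14  d2:14  d3:14  d4:7  d5:0 ⇒ 14.
Reduction 16 − 14 = 2.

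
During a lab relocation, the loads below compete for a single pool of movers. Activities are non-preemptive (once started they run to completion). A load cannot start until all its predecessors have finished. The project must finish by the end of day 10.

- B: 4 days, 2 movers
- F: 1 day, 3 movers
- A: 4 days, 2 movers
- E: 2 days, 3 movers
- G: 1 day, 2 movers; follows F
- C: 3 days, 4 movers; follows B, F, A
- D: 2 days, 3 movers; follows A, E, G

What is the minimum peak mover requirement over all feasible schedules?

5

Early-start (B@1, F@1, A@1, E@1, G@2, C@5, D@5) gives peak 10: d1:10  d2:9  d3:4  d4:4  d5:7  d6:7  d7:4  d8:0  d9:0  d10:0.
Shift B→4, E→2, G→5, C→8, D→6.
Schedule B@4, F@1, A@1, E@2, G@5, C@8, D@6: d1:5  d2:5  d3:5  d4:4  d5:4  d6:5  d7:5  d8:4  d9:4  d10:4 — peak 5.
Total mover-days = 45 over 10 days ⇒ peak ≥ ⌈45/10⌉ = 5, so 5 is optimal.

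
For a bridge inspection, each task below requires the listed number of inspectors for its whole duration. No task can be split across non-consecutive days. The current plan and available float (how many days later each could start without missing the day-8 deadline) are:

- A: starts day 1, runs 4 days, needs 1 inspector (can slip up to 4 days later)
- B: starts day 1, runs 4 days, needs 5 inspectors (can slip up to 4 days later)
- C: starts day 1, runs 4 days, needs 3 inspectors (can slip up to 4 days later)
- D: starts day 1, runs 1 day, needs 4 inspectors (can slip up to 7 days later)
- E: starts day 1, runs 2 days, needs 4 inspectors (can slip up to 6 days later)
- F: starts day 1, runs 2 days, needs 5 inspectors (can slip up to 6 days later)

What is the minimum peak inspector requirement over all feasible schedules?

Early-start (A@1, B@1, C@1, D@1, E@1, F@1) gives peak 22: d1:22  d2:18  d3:9  d4:9  d5:0  d6:0  d7:0  d8:0.
Shift D→5, E→5, F→6.
Schedule A@1, B@1, C@1, D@5, E@5, F@6: d1:9  d2:9  d3:9  d4:9  d5:8  d6:9  d7:5  d8:0 — peak 9.

9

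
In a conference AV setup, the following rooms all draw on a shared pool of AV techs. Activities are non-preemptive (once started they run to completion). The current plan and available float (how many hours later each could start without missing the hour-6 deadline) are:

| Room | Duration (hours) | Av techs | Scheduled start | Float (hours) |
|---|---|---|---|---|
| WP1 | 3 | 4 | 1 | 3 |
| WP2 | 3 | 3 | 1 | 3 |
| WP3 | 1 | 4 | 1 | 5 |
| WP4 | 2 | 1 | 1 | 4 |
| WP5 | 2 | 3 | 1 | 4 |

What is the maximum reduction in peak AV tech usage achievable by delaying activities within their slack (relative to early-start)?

8

Early-start peak: h1:15  h2:11  h3:7  h4:0  h5:0  h6:0 ⇒ 15.
Leveled (WP1@1, WP2@1, WP3@4, WP4@4, WP5@5): h1:7  h2:7  h3:7  h4:5  h5:4  h6:3 ⇒ 7.
Reduction 15 − 7 = 8.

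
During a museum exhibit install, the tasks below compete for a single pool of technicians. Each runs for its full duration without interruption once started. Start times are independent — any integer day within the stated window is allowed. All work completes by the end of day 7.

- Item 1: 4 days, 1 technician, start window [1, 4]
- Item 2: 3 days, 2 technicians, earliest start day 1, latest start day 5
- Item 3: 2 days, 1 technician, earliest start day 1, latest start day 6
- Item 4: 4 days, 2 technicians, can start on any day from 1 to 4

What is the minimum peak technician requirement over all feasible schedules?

3

Early-start (Item 1@1, Item 2@1, Item 3@1, Item 4@1) gives peak 6: d1:6  d2:6  d3:5  d4:3  d5:0  d6:0  d7:0.
Shift Item 3→5, Item 4→4.
Schedule Item 1@1, Item 2@1, Item 3@5, Item 4@4: d1:3  d2:3  d3:3  d4:3  d5:3  d6:3  d7:2 — peak 3.
Total technician-days = 20 over 7 days ⇒ peak ≥ ⌈20/7⌉ = 3, so 3 is optimal.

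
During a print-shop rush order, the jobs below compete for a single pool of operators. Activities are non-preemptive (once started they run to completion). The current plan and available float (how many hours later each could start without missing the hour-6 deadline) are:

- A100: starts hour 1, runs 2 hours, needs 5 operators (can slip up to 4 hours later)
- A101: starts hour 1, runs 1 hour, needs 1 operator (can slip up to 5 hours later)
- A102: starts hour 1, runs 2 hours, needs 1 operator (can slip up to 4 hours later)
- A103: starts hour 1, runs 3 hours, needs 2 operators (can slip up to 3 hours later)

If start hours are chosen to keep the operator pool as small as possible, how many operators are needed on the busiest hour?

5

Early-start (A100@1, A101@1, A102@1, A103@1) gives peak 9: h1:9  h2:8  h3:2  h4:0  h5:0  h6:0.
Shift A101→3, A102→3, A103→3.
Schedule A100@1, A101@3, A102@3, A103@3: h1:5  h2:5  h3:4  h4:3  h5:2  h6:0 — peak 5.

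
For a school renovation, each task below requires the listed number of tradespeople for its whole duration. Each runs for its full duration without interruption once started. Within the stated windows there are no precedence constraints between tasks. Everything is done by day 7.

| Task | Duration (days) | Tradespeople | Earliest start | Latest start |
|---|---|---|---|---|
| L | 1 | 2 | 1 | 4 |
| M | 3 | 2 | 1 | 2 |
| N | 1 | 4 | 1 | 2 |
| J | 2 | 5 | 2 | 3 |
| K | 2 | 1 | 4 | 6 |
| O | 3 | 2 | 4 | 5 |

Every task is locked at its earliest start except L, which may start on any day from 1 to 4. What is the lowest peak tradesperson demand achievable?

7

L@1: d1:8  d2:7  d3:7  d4:3  d5:3  d6:2  d7:0 → peak 8
L@2: d1:6  d2:9  d3:7  d4:3  d5:3  d6:2  d7:0 → peak 9
L@3: d1:6  d2:7  d3:9  d4:3  d5:3  d6:2  d7:0 → peak 9
L@4: d1:6  d2:7  d3:7  d4:5  d5:3  d6:2  d7:0 → peak 7
Best is L@4, peak 7.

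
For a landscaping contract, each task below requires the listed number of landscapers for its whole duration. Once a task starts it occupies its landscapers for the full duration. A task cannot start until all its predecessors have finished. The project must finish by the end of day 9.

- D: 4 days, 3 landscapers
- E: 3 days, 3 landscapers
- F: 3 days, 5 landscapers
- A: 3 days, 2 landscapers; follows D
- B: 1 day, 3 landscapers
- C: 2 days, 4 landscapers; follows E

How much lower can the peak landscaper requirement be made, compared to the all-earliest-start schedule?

7

Early-start peak: d1:14  d2:11  d3:11  d4:7  d5:6  d6:2  d7:2  d8:0  d9:0 ⇒ 14.
Leveled (D@1, E@1, F@5, A@5, B@4, C@8): d1:6  d2:6  d3:6  d4:6  d5:7  d6:7  d7:7  d8:4  d9:4 ⇒ 7.
Reduction 14 − 7 = 7.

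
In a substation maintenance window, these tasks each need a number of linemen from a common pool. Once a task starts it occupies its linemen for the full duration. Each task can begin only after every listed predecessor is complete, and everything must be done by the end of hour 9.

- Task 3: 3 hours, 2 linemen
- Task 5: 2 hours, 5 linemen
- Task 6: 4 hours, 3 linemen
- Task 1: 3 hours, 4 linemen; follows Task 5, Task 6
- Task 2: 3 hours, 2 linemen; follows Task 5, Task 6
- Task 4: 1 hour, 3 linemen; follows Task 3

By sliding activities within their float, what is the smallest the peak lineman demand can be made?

6

Early-start (Task 3@1, Task 5@1, Task 6@1, Task 1@5, Task 2@5, Task 4@4) gives peak 10: h1:10  h2:10  h3:5  h4:6  h5:6  h6:6  h7:6  h8:0  h9:0.
Shift Task 5→5, Task 1→7, Task 2→7.
Schedule Task 3@1, Task 5@5, Task 6@1, Task 1@7, Task 2@7, Task 4@4: h1:5  h2:5  h3:5  h4:6  h5:5  h6:5  h7:6  h8:6  h9:6 — peak 6.
Total lineman-hours = 49 over 9 hours ⇒ peak ≥ ⌈49/9⌉ = 6, so 6 is optimal.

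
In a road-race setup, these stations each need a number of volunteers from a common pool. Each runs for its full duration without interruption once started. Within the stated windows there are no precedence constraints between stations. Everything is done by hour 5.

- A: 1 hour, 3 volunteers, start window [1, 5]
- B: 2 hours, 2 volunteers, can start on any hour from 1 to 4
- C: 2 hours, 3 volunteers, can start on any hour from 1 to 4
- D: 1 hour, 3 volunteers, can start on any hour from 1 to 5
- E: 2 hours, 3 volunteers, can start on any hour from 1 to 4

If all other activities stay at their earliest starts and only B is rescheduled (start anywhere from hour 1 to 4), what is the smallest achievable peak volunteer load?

B@1: h1:14  h2:8  h3:0  h4:0  h5:0 → peak 14
B@2: h1:12  h2:8  h3:2  h4:0  h5:0 → peak 12
B@3: h1:12  h2:6  h3:2  h4:2  h5:0 → peak 12
B@4: h1:12  h2:6  h3:0  h4:2  h5:2 → peak 12
Best is B@2, peak 12.

12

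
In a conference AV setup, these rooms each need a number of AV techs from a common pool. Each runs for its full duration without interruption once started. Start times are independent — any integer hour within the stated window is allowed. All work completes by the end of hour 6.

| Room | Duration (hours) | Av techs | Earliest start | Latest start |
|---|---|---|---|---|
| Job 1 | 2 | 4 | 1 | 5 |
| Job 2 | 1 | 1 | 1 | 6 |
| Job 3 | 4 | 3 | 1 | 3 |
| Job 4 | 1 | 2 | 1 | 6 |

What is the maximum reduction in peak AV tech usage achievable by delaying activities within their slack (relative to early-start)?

5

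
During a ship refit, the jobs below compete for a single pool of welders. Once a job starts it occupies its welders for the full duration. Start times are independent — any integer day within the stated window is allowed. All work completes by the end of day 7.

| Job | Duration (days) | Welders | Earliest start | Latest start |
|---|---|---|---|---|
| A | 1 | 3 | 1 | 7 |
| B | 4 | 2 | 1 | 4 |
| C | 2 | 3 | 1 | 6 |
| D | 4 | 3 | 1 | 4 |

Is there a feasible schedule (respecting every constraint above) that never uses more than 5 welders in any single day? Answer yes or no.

yes

Schedule A@1, B@1, C@2, D@4: d1:5  d2:5  d3:5  d4:5  d5:3  d6:3  d7:3 — peak 5 ≤ 5.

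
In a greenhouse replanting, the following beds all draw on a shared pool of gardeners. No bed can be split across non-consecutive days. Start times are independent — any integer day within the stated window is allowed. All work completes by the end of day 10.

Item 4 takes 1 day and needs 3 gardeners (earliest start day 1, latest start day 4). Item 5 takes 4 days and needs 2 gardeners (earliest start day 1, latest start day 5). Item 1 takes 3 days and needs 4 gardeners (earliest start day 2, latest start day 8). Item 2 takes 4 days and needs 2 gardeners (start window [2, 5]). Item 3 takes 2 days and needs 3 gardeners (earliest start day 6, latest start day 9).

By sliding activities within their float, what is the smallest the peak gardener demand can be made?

4

Early-start (Item 4@1, Item 5@1, Item 1@2, Item 2@2, Item 3@6) gives peak 8: d1:5  d2:8  d3:8  d4:8  d5:2  d6:3  d7:3  d8:0  d9:0  d10:0.
Shift Item 5→2, Item 1→6, Item 3→9.
Schedule Item 4@1, Item 5@2, Item 1@6, Item 2@2, Item 3@9: d1:3  d2:4  d3:4  d4:4  d5:4  d6:4  d7:4  d8:4  d9:3  d10:3 — peak 4.
Total gardener-days = 37 over 10 days ⇒ peak ≥ ⌈37/10⌉ = 4, so 4 is optimal.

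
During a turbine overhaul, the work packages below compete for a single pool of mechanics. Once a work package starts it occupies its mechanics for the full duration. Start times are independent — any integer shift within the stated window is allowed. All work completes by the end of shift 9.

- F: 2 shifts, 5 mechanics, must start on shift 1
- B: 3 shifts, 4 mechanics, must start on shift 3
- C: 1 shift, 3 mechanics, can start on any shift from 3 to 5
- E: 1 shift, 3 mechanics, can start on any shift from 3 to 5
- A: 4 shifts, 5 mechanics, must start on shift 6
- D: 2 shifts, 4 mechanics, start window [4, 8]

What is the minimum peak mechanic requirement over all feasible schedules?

9

Early-start (F@1, B@3, C@3, E@3, A@6, D@4) gives peak 10: s1:5  s2:5  s3:10  s4:8  s5:8  s6:5  s7:5  s8:5  s9:5.
Shift E→4, D→5.
Schedule F@1, B@3, C@3, E@4, A@6, D@5: s1:5  s2:5  s3:7  s4:7  s5:8  s6:9  s7:5  s8:5  s9:5 — peak 9.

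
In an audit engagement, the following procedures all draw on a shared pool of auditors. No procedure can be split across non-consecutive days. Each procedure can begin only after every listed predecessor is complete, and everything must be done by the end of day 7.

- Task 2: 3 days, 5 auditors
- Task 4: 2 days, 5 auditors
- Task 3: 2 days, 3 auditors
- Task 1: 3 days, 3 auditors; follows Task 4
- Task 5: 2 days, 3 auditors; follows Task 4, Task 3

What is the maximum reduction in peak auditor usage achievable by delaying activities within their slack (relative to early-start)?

Early-start peak: d1:13  d2:13  d3:11  d4:6  d5:3  d6:0  d7:0 ⇒ 13.
Leveled (Task 2@3, Task 4@1, Task 3@1, Task 1@3, Task 5@6): d1:8  d2:8  d3:8  d4:8  d5:8  d6:3  d7:3 ⇒ 8.
Reduction 13 − 8 = 5.

5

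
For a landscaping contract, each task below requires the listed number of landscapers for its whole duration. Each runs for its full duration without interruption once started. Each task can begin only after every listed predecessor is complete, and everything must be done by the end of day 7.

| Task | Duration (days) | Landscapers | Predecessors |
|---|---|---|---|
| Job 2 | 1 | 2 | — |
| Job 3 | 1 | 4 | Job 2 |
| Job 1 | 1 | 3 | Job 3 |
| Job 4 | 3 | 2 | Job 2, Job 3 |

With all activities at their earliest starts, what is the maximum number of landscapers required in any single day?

5

Early-start schedule: Job 2@1, Job 3@2, Job 1@3, Job 4@3.
Load per day: day 1: 2, day 2: 4, day 3: 5, day 4: 2, day 5: 2, day 6: 0, day 7: 0.
Peak is 5.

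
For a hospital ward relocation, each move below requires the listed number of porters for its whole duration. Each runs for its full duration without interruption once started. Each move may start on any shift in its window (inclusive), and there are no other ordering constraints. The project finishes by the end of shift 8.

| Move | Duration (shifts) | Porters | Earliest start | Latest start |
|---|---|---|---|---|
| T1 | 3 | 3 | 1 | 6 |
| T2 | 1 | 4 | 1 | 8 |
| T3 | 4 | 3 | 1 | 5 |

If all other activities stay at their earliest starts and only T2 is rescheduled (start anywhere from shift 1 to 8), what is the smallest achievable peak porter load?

6

T2@1: s1:10  s2:6  s3:6  s4:3  s5:0  s6:0  s7:0  s8:0 → peak 10
T2@2: s1:6  s2:10  s3:6  s4:3  s5:0  s6:0  s7:0  s8:0 → peak 10
T2@3: s1:6  s2:6  s3:10  s4:3  s5:0  s6:0  s7:0  s8:0 → peak 10
T2@4: s1:6  s2:6  s3:6  s4:7  s5:0  s6:0  s7:0  s8:0 → peak 7
T2@5: s1:6  s2:6  s3:6  s4:3  s5:4  s6:0  s7:0  s8:0 → peak 6
T2@6: s1:6  s2:6  s3:6  s4:3  s5:0  s6:4  s7:0  s8:0 → peak 6
T2@7: s1:6  s2:6  s3:6  s4:3  s5:0  s6:0  s7:4  s8:0 → peak 6
T2@8: s1:6  s2:6  s3:6  s4:3  s5:0  s6:0  s7:0  s8:4 → peak 6
Best is T2@5, peak 6.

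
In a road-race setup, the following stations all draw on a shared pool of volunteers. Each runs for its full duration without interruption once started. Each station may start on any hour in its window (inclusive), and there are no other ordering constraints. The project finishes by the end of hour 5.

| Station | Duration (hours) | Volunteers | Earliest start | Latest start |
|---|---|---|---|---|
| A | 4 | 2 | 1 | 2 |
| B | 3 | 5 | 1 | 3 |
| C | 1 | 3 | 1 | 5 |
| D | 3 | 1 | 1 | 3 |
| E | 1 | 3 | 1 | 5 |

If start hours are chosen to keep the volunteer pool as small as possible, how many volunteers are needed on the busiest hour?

8

Early-start (A@1, B@1, C@1, D@1, E@1) gives peak 14: h1:14  h2:8  h3:8  h4:2  h5:0.
Shift C→4, E→4.
Schedule A@1, B@1, C@4, D@1, E@4: h1:8  h2:8  h3:8  h4:8  h5:0 — peak 8.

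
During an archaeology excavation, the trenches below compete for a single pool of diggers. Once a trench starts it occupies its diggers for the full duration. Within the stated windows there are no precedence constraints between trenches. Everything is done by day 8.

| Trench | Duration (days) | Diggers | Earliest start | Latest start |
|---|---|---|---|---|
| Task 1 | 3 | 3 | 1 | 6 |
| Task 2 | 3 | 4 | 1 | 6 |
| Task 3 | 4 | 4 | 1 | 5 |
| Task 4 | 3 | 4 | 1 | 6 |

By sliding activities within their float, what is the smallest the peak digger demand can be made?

8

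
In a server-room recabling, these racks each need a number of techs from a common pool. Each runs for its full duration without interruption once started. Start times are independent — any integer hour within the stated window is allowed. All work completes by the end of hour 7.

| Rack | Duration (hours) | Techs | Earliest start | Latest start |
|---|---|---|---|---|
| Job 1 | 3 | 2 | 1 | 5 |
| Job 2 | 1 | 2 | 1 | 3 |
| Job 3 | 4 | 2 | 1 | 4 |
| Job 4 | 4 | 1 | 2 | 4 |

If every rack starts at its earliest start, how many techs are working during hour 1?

6

At early start, hour 1 has: Job 1, Job 2, Job 3.
Demand: 2 + 2 + 2 = 6.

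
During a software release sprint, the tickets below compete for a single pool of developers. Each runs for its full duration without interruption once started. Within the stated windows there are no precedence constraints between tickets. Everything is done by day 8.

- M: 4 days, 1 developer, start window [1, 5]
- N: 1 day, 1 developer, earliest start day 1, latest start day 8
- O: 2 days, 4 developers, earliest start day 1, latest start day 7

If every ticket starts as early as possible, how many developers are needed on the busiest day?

6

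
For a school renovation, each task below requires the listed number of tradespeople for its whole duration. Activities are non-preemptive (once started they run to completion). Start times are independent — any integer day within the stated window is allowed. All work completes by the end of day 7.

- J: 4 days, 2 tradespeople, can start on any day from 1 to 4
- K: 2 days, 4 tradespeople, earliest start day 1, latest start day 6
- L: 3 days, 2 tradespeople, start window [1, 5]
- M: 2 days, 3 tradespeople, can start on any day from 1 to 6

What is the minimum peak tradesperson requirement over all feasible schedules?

Early-start (J@1, K@1, L@1, M@1) gives peak 11: d1:11  d2:11  d3:4  d4:2  d5:0  d6:0  d7:0.
Shift K→6, M→4.
Schedule J@1, K@6, L@1, M@4: d1:4  d2:4  d3:4  d4:5  d5:3  d6:4  d7:4 — peak 5.

5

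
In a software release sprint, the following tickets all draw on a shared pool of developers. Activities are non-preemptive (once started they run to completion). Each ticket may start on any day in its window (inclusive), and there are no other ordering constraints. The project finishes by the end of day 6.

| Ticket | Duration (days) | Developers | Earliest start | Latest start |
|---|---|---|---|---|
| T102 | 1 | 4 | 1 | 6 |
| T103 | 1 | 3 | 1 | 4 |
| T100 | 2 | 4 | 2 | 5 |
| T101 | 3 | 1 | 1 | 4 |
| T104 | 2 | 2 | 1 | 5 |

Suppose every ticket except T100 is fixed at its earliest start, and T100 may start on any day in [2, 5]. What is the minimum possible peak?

T100@2: d1:10  d2:7  d3:5  d4:0  d5:0  d6:0 → peak 10
T100@3: d1:10  d2:3  d3:5  d4:4  d5:0  d6:0 → peak 10
T100@4: d1:10  d2:3  d3:1  d4:4  d5:4  d6:0 → peak 10
T100@5: d1:10  d2:3  d3:1  d4:0  d5:4  d6:4 → peak 10
Best is T100@2, peak 10.

10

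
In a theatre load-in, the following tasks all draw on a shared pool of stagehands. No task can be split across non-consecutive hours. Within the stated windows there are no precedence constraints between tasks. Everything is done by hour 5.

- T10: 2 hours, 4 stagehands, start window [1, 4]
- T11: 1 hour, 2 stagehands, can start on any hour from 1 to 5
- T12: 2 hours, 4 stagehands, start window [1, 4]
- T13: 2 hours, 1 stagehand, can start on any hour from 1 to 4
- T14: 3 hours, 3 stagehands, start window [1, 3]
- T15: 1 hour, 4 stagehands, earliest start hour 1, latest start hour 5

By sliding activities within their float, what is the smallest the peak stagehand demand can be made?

Early-start (T10@1, T11@1, T12@1, T13@1, T14@1, T15@1) gives peak 18: h1:18  h2:12  h3:3  h4:0  h5:0.
Shift T12→3, T14→3, T15→5.
Schedule T10@1, T11@1, T12@3, T13@1, T14@3, T15@5: h1:7  h2:5  h3:7  h4:7  h5:7 — peak 7.
Total stagehand-hours = 33 over 5 hours ⇒ peak ≥ ⌈33/5⌉ = 7, so 7 is optimal.

7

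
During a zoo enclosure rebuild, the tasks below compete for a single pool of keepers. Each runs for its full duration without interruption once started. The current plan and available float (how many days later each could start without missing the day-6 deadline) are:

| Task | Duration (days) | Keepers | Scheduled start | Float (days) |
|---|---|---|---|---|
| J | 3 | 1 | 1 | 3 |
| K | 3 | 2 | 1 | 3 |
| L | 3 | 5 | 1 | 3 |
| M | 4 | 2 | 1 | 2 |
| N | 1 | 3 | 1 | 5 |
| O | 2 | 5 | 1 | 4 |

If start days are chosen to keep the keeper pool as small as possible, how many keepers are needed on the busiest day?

8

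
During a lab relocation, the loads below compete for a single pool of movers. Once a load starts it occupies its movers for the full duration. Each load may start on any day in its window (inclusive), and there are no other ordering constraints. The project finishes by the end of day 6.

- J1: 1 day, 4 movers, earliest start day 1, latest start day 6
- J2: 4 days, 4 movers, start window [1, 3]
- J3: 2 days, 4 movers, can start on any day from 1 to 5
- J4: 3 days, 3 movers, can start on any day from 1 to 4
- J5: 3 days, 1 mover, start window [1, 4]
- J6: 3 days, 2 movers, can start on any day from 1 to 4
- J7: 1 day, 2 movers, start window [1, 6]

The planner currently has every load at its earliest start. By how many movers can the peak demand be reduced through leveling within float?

11

Early-start peak: d1:20  d2:14  d3:10  d4:4  d5:0  d6:0 ⇒ 20.
Leveled (J1@1, J2@1, J3@2, J4@4, J5@1, J6@4, J7@5): d1:9  d2:9  d3:9  d4:9  d5:7  d6:5 ⇒ 9.
Reduction 20 − 9 = 11.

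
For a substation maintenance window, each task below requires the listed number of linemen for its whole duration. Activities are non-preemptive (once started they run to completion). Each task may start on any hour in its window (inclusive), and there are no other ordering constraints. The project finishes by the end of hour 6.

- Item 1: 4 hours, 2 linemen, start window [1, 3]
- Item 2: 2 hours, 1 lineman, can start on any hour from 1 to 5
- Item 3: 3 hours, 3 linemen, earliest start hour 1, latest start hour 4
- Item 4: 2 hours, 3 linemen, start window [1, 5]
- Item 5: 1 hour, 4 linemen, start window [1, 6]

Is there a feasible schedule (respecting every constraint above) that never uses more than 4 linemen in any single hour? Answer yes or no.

no

Total lineman-hours = 29; over 6 hours the average is 29/6 > 4, so some hour must exceed 4.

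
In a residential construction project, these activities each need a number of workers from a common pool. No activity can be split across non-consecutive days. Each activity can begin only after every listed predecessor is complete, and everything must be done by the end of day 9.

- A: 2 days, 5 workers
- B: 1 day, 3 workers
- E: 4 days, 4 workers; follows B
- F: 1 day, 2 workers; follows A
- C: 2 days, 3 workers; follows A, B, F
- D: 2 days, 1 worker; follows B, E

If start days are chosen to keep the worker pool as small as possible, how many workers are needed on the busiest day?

Early-start (A@1, B@1, E@2, F@3, C@4, D@6) gives peak 9: d1:8  d2:9  d3:6  d4:7  d5:7  d6:1  d7:1  d8:0  d9:0.
Shift B→3, E→4, C→8, D→8.
Schedule A@1, B@3, E@4, F@3, C@8, D@8: d1:5  d2:5  d3:5  d4:4  d5:4  d6:4  d7:4  d8:4  d9:4 — peak 5.
Total worker-days = 39 over 9 days ⇒ peak ≥ ⌈39/9⌉ = 5, so 5 is optimal.

5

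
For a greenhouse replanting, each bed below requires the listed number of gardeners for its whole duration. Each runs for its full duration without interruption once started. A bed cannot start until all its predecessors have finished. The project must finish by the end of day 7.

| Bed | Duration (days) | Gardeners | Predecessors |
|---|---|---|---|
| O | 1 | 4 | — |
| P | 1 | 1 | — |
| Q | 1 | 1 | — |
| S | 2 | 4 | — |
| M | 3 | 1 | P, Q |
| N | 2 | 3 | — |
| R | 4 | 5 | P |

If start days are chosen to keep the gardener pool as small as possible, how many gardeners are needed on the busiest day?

Early-start (O@1, P@1, Q@1, S@1, M@2, N@1, R@2) gives peak 13: d1:13  d2:13  d3:6  d4:6  d5:5  d6:0  d7:0.
Shift S→2, M→4, N→2, R→4.
Schedule O@1, P@1, Q@1, S@2, M@4, N@2, R@4: d1:6  d2:7  d3:7  d4:6  d5:6  d6:6  d7:5 — peak 7.
Total gardener-days = 43 over 7 days ⇒ peak ≥ ⌈43/7⌉ = 7, so 7 is optimal.

7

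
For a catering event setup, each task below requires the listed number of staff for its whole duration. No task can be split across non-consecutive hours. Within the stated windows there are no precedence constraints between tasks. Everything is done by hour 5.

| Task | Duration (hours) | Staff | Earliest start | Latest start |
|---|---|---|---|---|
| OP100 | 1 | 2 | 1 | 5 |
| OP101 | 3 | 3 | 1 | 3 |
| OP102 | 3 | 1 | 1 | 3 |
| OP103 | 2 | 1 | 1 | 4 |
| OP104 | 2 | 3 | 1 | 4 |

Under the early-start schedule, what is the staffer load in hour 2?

8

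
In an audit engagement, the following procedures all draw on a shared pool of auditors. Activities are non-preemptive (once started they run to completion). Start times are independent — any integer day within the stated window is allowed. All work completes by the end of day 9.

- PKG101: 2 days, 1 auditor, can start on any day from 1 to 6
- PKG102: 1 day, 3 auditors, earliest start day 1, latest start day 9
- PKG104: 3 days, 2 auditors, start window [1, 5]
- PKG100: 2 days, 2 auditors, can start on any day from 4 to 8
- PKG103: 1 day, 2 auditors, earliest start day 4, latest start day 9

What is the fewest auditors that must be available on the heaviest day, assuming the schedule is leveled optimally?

Early-start (PKG101@1, PKG102@1, PKG104@1, PKG100@4, PKG103@4) gives peak 6: d1:6  d2:3  d3:2  d4:4  d5:2  d6:0  d7:0  d8:0  d9:0.
Shift PKG102→3, PKG104→4, PKG100→7, PKG103→9.
Schedule PKG101@1, PKG102@3, PKG104@4, PKG100@7, PKG103@9: d1:1  d2:1  d3:3  d4:2  d5:2  d6:2  d7:2  d8:2  d9:2 — peak 3.

3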